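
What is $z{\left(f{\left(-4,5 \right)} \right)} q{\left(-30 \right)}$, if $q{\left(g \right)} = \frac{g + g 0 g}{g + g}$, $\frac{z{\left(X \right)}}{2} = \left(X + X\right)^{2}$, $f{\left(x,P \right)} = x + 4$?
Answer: $0$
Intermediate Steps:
$f{\left(x,P \right)} = 4 + x$
$z{\left(X \right)} = 8 X^{2}$ ($z{\left(X \right)} = 2 \left(X + X\right)^{2} = 2 \left(2 X\right)^{2} = 2 \cdot 4 X^{2} = 8 X^{2}$)
$q{\left(g \right)} = \frac{1}{2}$ ($q{\left(g \right)} = \frac{g + 0 g}{2 g} = \left(g + 0\right) \frac{1}{2 g} = g \frac{1}{2 g} = \frac{1}{2}$)
$z{\left(f{\left(-4,5 \right)} \right)} q{\left(-30 \right)} = 8 \left(4 - 4\right)^{2} \cdot \frac{1}{2} = 8 \cdot 0^{2} \cdot \frac{1}{2} = 8 \cdot 0 \cdot \frac{1}{2} = 0 \cdot \frac{1}{2} = 0$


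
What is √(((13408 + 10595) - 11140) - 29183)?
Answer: 8*I*√255 ≈ 127.75*I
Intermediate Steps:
√(((13408 + 10595) - 11140) - 29183) = √((24003 - 11140) - 29183) = √(12863 - 29183) = √(-16320) = 8*I*√255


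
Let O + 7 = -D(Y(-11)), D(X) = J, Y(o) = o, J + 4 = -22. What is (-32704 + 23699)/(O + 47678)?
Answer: -9005/47697 ≈ -0.18880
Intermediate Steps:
J = -26 (J = -4 - 22 = -26)
D(X) = -26
O = 19 (O = -7 - 1*(-26) = -7 + 26 = 19)
(-32704 + 23699)/(O + 47678) = (-32704 + 23699)/(19 + 47678) = -9005/47697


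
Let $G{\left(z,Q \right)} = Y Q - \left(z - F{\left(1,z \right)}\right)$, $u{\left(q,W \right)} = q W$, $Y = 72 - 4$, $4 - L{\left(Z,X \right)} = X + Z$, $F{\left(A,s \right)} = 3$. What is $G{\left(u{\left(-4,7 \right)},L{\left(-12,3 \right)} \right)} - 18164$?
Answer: $-17249$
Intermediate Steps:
$L{\left(Z,X \right)} = 4 - X - Z$ ($L{\left(Z,X \right)} = 4 - \left(X + Z\right) = 4 - X - Z$)
$Y = 68$ ($Y = 72 - 4 = 68$)
$u{\left(q,W \right)} = W q$
$G{\left(z,Q \right)} = 3 - z + 68 Q$ ($G{\left(z,Q \right)} = 68 Q - \left(-3 + z\right) = 3 - z + 68 Q$)
$G{\left(u{\left(-4,7 \right)},L{\left(-12,3 \right)} \right)} - 18164 = \left(3 - 7 \left(-4\right) + 68 \left(4 - 3 - -12\right)\right) - 18164 = \left(3 - -28 + 68 \left(4 - 3 + 12\right)\right) - 18164 = \left(3 + 28 + 68 \cdot 13\right) - 18164 = \left(3 + 28 + 884\right) - 18164 = 915 - 18164 = -17249$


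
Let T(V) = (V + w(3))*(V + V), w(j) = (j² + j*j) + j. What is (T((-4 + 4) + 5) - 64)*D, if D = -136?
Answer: -26656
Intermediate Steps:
w(j) = j + 2*j² (w(j) = (j² + j²) + j = 2*j² + j = j + 2*j²)
T(V) = 2*V*(21 + V) (T(V) = (V + 3*(1 + 2*3))*(V + V) = (V + 3*(1 + 6))*(2*V) = (V + 3*7)*(2*V) = (V + 21)*(2*V) = (21 + V)*(2*V) = 2*V*(21 + V))
(T((-4 + 4) + 5) - 64)*D = (2*((-4 + 4) + 5)*(21 + ((-4 + 4) + 5)) - 64)*(-136) = (2*(0 + 5)*(21 + (0 + 5)) - 64)*(-136) = (2*5*(21 + 5) - 64)*(-136) = (2*5*26 - 64)*(-136) = (260 - 64)*(-136) = 196*(-136) = -26656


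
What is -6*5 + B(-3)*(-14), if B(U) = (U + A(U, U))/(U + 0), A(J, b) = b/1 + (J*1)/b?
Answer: -160/3 ≈ -53.333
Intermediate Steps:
A(J, b) = b + J/b (A(J, b) = b*1 + J/b = b + J/b)
B(U) = (1 + 2*U)/U (B(U) = (U + (U + U/U))/(U + 0) = (U + (U + 1))/U = (U + (1 + U))/U = (1 + 2*U)/U)
-6*5 + B(-3)*(-14) = -6*5 + (2 + 1/(-3))*(-14) = -30 + (2 - ⅓)*(-14) = -30 + (5/3)*(-14) = -30 - 70/3 = -160/3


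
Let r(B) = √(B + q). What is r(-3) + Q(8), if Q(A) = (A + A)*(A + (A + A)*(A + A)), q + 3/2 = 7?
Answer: 4224 + √10/2 ≈ 4225.6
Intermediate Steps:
q = 11/2 (q = -3/2 + 7 = 11/2 ≈ 5.5000)
r(B) = √(11/2 + B) (r(B) = √(B + 11/2) = √(11/2 + B))
Q(A) = 2*A*(A + 4*A²) (Q(A) = (2*A)*(A + (2*A)*(2*A)) = (2*A)*(A + 4*A²) = 2*A*(A + 4*A²))
r(-3) + Q(8) = √(22 + 4*(-3))/2 + 8²*(2 + 8*8) = √(22 - 12)/2 + 64*(2 + 64) = √10/2 + 64*66 = √10/2 + 4224 = 4224 + √10/2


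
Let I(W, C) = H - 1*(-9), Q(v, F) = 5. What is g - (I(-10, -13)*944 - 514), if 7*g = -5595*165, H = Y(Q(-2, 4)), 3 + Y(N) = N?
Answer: -992265/7 ≈ -1.4175e+5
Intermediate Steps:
Y(N) = -3 + N
H = 2 (H = -3 + 5 = 2)
g = -923175/7 (g = (-5595*165)/7 = (⅐)*(-923175) = -923175/7 ≈ -1.3188e+5)
I(W, C) = 11 (I(W, C) = 2 - 1*(-9) = 2 + 9 = 11)
g - (I(-10, -13)*944 - 514) = -923175/7 - (11*944 - 514) = -923175/7 - (10384 - 514) = -923175/7 - 1*9870 = -923175/7 - 9870 = -992265/7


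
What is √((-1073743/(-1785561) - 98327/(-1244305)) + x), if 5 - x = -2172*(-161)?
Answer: I*√1726162660253891430427103932665/2221782480105 ≈ 591.34*I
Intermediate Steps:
x = -349687 (x = 5 - (-2172)*(-161) = 5 - 1*349692 = 5 - 349692 = -349687)
√((-1073743/(-1785561) - 98327/(-1244305)) + x) = √((-1073743/(-1785561) - 98327/(-1244305)) - 349687) = √((-1073743*(-1/1785561) - 98327*(-1/1244305)) - 349687) = √((1073743/1785561 + 98327/1244305) - 349687) = √(1511632640062/2221782480105 - 349687) = √(-776926938487837073/2221782480105) = I*√1726162660253891430427103932665/2221782480105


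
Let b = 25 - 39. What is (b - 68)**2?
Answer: 6724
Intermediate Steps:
b = -14
(b - 68)**2 = (-14 - 68)**2 = (-82)**2 = 6724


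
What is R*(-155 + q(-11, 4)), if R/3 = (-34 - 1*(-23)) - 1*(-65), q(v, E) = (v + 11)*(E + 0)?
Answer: -25110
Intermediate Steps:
q(v, E) = E*(11 + v) (q(v, E) = (11 + v)*E = E*(11 + v))
R = 162 (R = 3*((-34 - 1*(-23)) - 1*(-65)) = 3*((-34 + 23) + 65) = 3*(-11 + 65) = 3*54 = 162)
R*(-155 + q(-11, 4)) = 162*(-155 + 4*(11 - 11)) = 162*(-155 + 4*0) = 162*(-155 + 0) = 162*(-155) = -25110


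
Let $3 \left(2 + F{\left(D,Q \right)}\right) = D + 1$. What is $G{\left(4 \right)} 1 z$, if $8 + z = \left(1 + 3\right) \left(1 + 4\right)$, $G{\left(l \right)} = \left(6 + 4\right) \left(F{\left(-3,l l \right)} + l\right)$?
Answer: $160$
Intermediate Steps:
$F{\left(D,Q \right)} = - \frac{5}{3} + \frac{D}{3}$ ($F{\left(D,Q \right)} = -2 + \frac{D + 1}{3} = -2 + \frac{1 + D}{3} = -2 + \left(\frac{1}{3} + \frac{D}{3}\right) = - \frac{5}{3} + \frac{D}{3}$)
$G{\left(l \right)} = - \frac{80}{3} + 10 l$ ($G{\left(l \right)} = \left(6 + 4\right) \left(\left(- \frac{5}{3} + \frac{1}{3} \left(-3\right)\right) + l\right) = 10 \left(\left(- \frac{5}{3} - 1\right) + l\right) = 10 \left(- \frac{8}{3} + l\right) = - \frac{80}{3} + 10 l$)
$z = 12$ ($z = -8 + \left(1 + 3\right) \left(1 + 4\right) = -8 + 4 \cdot 5 = -8 + 20 = 12$)
$G{\left(4 \right)} 1 z = \left(- \frac{80}{3} + 10 \cdot 4\right) 1 \cdot 12 = \left(- \frac{80}{3} + 40\right) 1 \cdot 12 = \frac{40}{3} \cdot 1 \cdot 12 = \frac{40}{3} \cdot 12 = 160$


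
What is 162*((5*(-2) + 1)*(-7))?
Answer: 10206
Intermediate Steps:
162*((5*(-2) + 1)*(-7)) = 162*((-10 + 1)*(-7)) = 162*(-9*(-7)) = 162*63 = 10206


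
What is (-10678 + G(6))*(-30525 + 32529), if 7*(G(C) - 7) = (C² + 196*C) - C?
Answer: -147275964/7 ≈ -2.1039e+7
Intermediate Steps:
G(C) = 7 + C²/7 + 195*C/7 (G(C) = 7 + ((C² + 196*C) - C)/7 = 7 + (C² + 195*C)/7 = 7 + (C²/7 + 195*C/7) = 7 + C²/7 + 195*C/7)
(-10678 + G(6))*(-30525 + 32529) = (-10678 + (7 + (⅐)*6² + (195/7)*6))*(-30525 + 32529) = (-10678 + (7 + (⅐)*36 + 1170/7))*2004 = (-10678 + (7 + 36/7 + 1170/7))*2004 = (-10678 + 1255/7)*2004 = -73491/7*2004 = -147275964/7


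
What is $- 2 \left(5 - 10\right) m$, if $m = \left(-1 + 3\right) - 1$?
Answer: $10$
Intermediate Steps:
$m = 1$ ($m = 2 - 1 = 1$)
$- 2 \left(5 - 10\right) m = - 2 \left(5 - 10\right) 1 = - 2 \left(-5\right) 1 = \left(-1\right) \left(-10\right) 1 = 10 \cdot 1 = 10$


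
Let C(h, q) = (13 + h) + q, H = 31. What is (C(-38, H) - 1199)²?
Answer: 1423249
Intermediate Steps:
C(h, q) = 13 + h + q
(C(-38, H) - 1199)² = ((13 - 38 + 31) - 1199)² = (6 - 1199)² = (-1193)² = 1423249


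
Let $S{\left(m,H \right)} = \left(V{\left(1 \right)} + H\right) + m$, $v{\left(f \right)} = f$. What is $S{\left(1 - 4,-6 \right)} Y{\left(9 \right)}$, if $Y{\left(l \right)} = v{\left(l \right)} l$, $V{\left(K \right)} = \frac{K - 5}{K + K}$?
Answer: $-891$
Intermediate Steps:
$V{\left(K \right)} = \frac{-5 + K}{2 K}$
$S{\left(m,H \right)} = -2 + H + m$ ($S{\left(m,H \right)} = \left(\frac{-5 + 1}{2 \cdot 1} + H\right) + m = \left(\frac{1}{2} \cdot 1 \left(-4\right) + H\right) + m = \left(-2 + H\right) + m = -2 + H + m$)
$Y{\left(l \right)} = l^{2}$ ($Y{\left(l \right)} = l l = l^{2}$)
$S{\left(1 - 4,-6 \right)} Y{\left(9 \right)} = \left(-2 - 6 + \left(1 - 4\right)\right) 9^{2} = \left(-2 - 6 + \left(1 - 4\right)\right) 81 = \left(-2 - 6 - 3\right) 81 = \left(-11\right) 81 = -891$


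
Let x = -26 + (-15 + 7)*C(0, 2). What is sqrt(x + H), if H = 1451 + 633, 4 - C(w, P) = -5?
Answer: sqrt(1986) ≈ 44.565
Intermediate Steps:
C(w, P) = 9 (C(w, P) = 4 - 1*(-5) = 4 + 5 = 9)
x = -98 (x = -26 + (-15 + 7)*9 = -26 - 8*9 = -26 - 72 = -98)
H = 2084
sqrt(x + H) = sqrt(-98 + 2084) = sqrt(1986)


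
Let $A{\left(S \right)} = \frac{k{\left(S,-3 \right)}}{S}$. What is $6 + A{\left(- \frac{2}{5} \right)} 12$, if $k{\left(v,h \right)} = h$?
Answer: $96$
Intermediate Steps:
$A{\left(S \right)} = - \frac{3}{S}$
$6 + A{\left(- \frac{2}{5} \right)} 12 = 6 + - \frac{3}{\left(-2\right) \frac{1}{5}} \cdot 12 = 6 + - \frac{3}{- \frac{2}{5}} \cdot 12 = 6 + \left(-3\right) \left(- \frac{5}{2}\right) 12 = 6 + \frac{15}{2} \cdot 12 = 6 + 90 = 96$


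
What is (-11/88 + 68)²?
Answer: 294849/64 ≈ 4607.0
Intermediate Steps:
(-11/88 + 68)² = (-11*1/88 + 68)² = (-⅛ + 68)² = (543/8)² = 294849/64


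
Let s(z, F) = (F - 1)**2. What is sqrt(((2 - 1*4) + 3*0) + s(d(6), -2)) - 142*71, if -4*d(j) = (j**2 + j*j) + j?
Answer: -10082 + sqrt(7) ≈ -10079.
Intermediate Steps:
d(j) = -j**2/2 - j/4 (d(j) = -((j**2 + j*j) + j)/4 = -((j**2 + j**2) + j)/4 = -(2*j**2 + j)/4 = -(j + 2*j**2)/4 = -j**2/2 - j/4)
s(z, F) = (-1 + F)**2
sqrt(((2 - 1*4) + 3*0) + s(d(6), -2)) - 142*71 = sqrt(((2 - 1*4) + 3*0) + (-1 - 2)**2) - 142*71 = sqrt(((2 - 4) + 0) + (-3)**2) - 10082 = sqrt((-2 + 0) + 9) - 10082 = sqrt(-2 + 9) - 10082 = sqrt(7) - 10082 = -10082 + sqrt(7)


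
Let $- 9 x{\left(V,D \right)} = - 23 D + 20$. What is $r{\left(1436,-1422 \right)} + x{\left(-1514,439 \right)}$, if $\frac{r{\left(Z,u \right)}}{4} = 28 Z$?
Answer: $\frac{485855}{3} \approx 1.6195 \cdot 10^{5}$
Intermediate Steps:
$x{\left(V,D \right)} = - \frac{20}{9} + \frac{23 D}{9}$ ($x{\left(V,D \right)} = - \frac{- 23 D + 20}{9} = - \frac{20 - 23 D}{9} = - \frac{20}{9} + \frac{23 D}{9}$)
$r{\left(Z,u \right)} = 112 Z$ ($r{\left(Z,u \right)} = 4 \cdot 28 Z = 112 Z$)
$r{\left(1436,-1422 \right)} + x{\left(-1514,439 \right)} = 112 \cdot 1436 + \left(- \frac{20}{9} + \frac{23}{9} \cdot 439\right) = 160832 + \left(- \frac{20}{9} + \frac{10097}{9}\right) = 160832 + \frac{3359}{3} = \frac{485855}{3}$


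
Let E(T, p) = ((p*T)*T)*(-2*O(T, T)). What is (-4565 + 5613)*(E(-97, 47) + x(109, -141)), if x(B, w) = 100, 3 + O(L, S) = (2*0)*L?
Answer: 2780803024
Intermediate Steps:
O(L, S) = -3 (O(L, S) = -3 + (2*0)*L = -3 + 0*L = -3 + 0 = -3)
E(T, p) = 6*p*T² (E(T, p) = ((p*T)*T)*(-2*(-3)) = ((T*p)*T)*6 = (p*T²)*6 = 6*p*T²)
(-4565 + 5613)*(E(-97, 47) + x(109, -141)) = (-4565 + 5613)*(6*47*(-97)² + 100) = 1048*(6*47*9409 + 100) = 1048*(2653338 + 100) = 1048*2653438 = 2780803024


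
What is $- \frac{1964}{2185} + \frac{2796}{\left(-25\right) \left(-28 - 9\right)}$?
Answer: $\frac{858512}{404225} \approx 2.1238$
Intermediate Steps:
$- \frac{1964}{2185} + \frac{2796}{\left(-25\right) \left(-28 - 9\right)} = \left(-1964\right) \frac{1}{2185} + \frac{2796}{\left(-25\right) \left(-37\right)} = - \frac{1964}{2185} + \frac{2796}{925} = \frac{858512}{404225}$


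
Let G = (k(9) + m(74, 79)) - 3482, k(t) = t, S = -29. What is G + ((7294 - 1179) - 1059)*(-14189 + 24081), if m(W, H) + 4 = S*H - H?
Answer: 50008105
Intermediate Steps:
m(W, H) = -4 - 30*H (m(W, H) = -4 + (-29*H - H) = -4 - 30*H)
G = -5847 (G = (9 + (-4 - 30*79)) - 3482 = (9 + (-4 - 2370)) - 3482 = (9 - 2374) - 3482 = -2365 - 3482 = -5847)
G + ((7294 - 1179) - 1059)*(-14189 + 24081) = -5847 + ((7294 - 1179) - 1059)*(-14189 + 24081) = -5847 + (6115 - 1059)*9892 = -5847 + 5056*9892 = -5847 + 50013952 = 50008105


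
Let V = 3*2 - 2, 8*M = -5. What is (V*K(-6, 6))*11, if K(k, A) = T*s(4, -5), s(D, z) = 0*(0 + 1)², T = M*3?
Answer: 0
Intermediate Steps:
M = -5/8 (M = (⅛)*(-5) = -5/8 ≈ -0.62500)
T = -15/8 (T = -5/8*3 = -15/8 ≈ -1.8750)
s(D, z) = 0 (s(D, z) = 0*1² = 0*1 = 0)
V = 4 (V = 6 - 2 = 4)
K(k, A) = 0 (K(k, A) = -15/8*0 = 0)
(V*K(-6, 6))*11 = (4*0)*11 = 0*11 = 0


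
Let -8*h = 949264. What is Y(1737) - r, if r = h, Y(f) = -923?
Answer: 117735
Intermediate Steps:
h = -118658 (h = -1/8*949264 = -118658)
r = -118658
Y(1737) - r = -923 - 1*(-118658) = -923 + 118658 = 117735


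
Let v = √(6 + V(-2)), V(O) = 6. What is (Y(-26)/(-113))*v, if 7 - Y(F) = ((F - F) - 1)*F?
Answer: 38*√3/113 ≈ 0.58246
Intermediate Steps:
Y(F) = 7 + F (Y(F) = 7 - ((F - F) - 1)*F = 7 - (0 - 1)*F = 7 - (-1)*F = 7 + F)
v = 2*√3 (v = √(6 + 6) = √12 = 2*√3 ≈ 3.4641)
(Y(-26)/(-113))*v = ((7 - 26)/(-113))*(2*√3) = (-19*(-1/113))*(2*√3) = 19*(2*√3)/113 = 38*√3/113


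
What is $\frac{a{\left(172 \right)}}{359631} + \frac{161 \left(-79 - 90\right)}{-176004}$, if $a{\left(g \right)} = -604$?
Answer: $\frac{1075432607}{7032943836} \approx 0.15291$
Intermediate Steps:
$\frac{a{\left(172 \right)}}{359631} + \frac{161 \left(-79 - 90\right)}{-176004} = - \frac{604}{359631} + \frac{161 \left(-79 - 90\right)}{-176004} = \left(-604\right) \frac{1}{359631} + 161 \left(-79 - 90\right) \left(- \frac{1}{176004}\right) = - \frac{604}{359631} + 161 \left(-79 - 90\right) \left(- \frac{1}{176004}\right) = - \frac{604}{359631} + 161 \left(-169\right) \left(- \frac{1}{176004}\right) = - \frac{604}{359631} - - \frac{27209}{176004} = - \frac{604}{359631} + \frac{27209}{176004} = \frac{1075432607}{7032943836}$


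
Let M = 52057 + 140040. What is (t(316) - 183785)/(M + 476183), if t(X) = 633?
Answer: -22894/83535 ≈ -0.27406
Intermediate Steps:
M = 192097
(t(316) - 183785)/(M + 476183) = (633 - 183785)/(192097 + 476183) = -183152/668280 = -183152*1/668280 = -22894/83535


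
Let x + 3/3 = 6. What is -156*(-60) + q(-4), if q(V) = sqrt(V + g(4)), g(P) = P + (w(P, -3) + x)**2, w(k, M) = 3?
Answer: 9368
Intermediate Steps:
x = 5 (x = -1 + 6 = 5)
g(P) = 64 + P (g(P) = P + (3 + 5)**2 = P + 8**2 = P + 64 = 64 + P)
q(V) = sqrt(68 + V) (q(V) = sqrt(V + (64 + 4)) = sqrt(V + 68) = sqrt(68 + V))
-156*(-60) + q(-4) = -156*(-60) + sqrt(68 - 4) = 9360 + sqrt(64) = 9360 + 8 = 9368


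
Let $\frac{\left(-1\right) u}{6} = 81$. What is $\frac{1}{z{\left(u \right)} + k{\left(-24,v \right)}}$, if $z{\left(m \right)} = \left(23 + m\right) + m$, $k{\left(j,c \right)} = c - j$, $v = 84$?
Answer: $- \frac{1}{841} \approx -0.0011891$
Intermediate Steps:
$u = -486$ ($u = \left(-6\right) 81 = -486$)
$z{\left(m \right)} = 23 + 2 m$
$\frac{1}{z{\left(u \right)} + k{\left(-24,v \right)}} = \frac{1}{\left(23 + 2 \left(-486\right)\right) + \left(84 - -24\right)} = \frac{1}{\left(23 - 972\right) + \left(84 + 24\right)} = \frac{1}{-949 + 108} = \frac{1}{-841} = - \frac{1}{841}$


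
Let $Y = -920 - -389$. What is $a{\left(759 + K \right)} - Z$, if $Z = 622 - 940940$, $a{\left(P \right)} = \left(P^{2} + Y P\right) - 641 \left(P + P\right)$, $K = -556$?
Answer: $613488$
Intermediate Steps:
$Y = -531$ ($Y = -920 + 389 = -531$)
$a{\left(P \right)} = P^{2} - 1813 P$ ($a{\left(P \right)} = \left(P^{2} - 531 P\right) - 641 \left(P + P\right) = \left(P^{2} - 531 P\right) - 641 \cdot 2 P = \left(P^{2} - 531 P\right) - 1282 P = P^{2} - 1813 P$)
$Z = -940318$ ($Z = 622 - 940940 = -940318$)
$a{\left(759 + K \right)} - Z = \left(759 - 556\right) \left(-1813 + \left(759 - 556\right)\right) - -940318 = 203 \left(-1813 + 203\right) + 940318 = 203 \left(-1610\right) + 940318 = -326830 + 940318 = 613488$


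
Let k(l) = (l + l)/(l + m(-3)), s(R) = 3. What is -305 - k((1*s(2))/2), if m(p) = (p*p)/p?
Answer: -303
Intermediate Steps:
m(p) = p (m(p) = p²/p = p)
k(l) = 2*l/(-3 + l) (k(l) = (l + l)/(l - 3) = (2*l)/(-3 + l) = 2*l/(-3 + l))
-305 - k((1*s(2))/2) = -305 - 2*(1*3)/2/(-3 + (1*3)/2) = -305 - 2*3*(½)/(-3 + 3*(½)) = -305 - 2*3/(2*(-3 + 3/2)) = -305 - 2*3/(2*(-3/2)) = -305 - 2*3*(-2)/(2*3) = -305 - 1*(-2) = -305 + 2 = -303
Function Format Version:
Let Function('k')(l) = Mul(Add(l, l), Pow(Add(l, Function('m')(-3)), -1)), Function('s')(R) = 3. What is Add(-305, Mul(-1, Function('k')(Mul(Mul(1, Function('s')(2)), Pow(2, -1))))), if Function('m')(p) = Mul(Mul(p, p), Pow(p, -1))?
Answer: -303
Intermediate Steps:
Function('m')(p) = p (Function('m')(p) = Mul(Pow(p, 2), Pow(p, -1)) = p)
Function('k')(l) = Mul(2, l, Pow(Add(-3, l), -1)) (Function('k')(l) = Mul(Add(l, l), Pow(Add(l, -3), -1)) = Mul(Mul(2, l), Pow(Add(-3, l), -1)) = Mul(2, l, Pow(Add(-3, l), -1)))
Add(-305, Mul(-1, Function('k')(Mul(Mul(1, Function('s')(2)), Pow(2, -1))))) = Add(-305, Mul(-1, Mul(2, Mul(Mul(1, 3), Pow(2, -1)), Pow(Add(-3, Mul(Mul(1, 3), Pow(2, -1))), -1)))) = Add(-305, Mul(-1, Mul(2, Mul(3, Rational(1, 2)), Pow(Add(-3, Mul(3, Rational(1, 2))), -1)))) = Add(-305, Mul(-1, Mul(2, Rational(3, 2), Pow(Add(-3, Rational(3, 2)), -1)))) = Add(-305, Mul(-1, Mul(2, Rational(3, 2), Pow(Rational(-3, 2), -1)))) = Add(-305, Mul(-1, Mul(2, Rational(3, 2), Rational(-2, 3)))) = Add(-305, Mul(-1, -2)) = Add(-305, 2) = -303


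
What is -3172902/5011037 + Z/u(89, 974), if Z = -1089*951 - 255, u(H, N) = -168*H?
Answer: 857243655229/12487504204 ≈ 68.648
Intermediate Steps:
Z = -1035894 (Z = -1035639 - 255 = -1035894)
-3172902/5011037 + Z/u(89, 974) = -3172902/5011037 - 1035894/((-168*89)) = -3172902*1/5011037 - 1035894/(-14952) = -3172902/5011037 - 1035894*(-1/14952) = -3172902/5011037 + 172649/2492 = 857243655229/12487504204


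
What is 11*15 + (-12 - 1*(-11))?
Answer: 164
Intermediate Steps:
11*15 + (-12 - 1*(-11)) = 165 + (-12 + 11) = 165 - 1 = 164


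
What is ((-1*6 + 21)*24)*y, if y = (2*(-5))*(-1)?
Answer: 3600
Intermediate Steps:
y = 10 (y = -10*(-1) = 10)
((-1*6 + 21)*24)*y = ((-1*6 + 21)*24)*10 = ((-6 + 21)*24)*10 = (15*24)*10 = 360*10 = 3600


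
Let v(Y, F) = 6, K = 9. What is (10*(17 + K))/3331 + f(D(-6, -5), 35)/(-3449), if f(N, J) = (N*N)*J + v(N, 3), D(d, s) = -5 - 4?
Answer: -8566631/11488619 ≈ -0.74566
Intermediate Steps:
D(d, s) = -9
f(N, J) = 6 + J*N**2 (f(N, J) = (N*N)*J + 6 = N**2*J + 6 = J*N**2 + 6 = 6 + J*N**2)
(10*(17 + K))/3331 + f(D(-6, -5), 35)/(-3449) = (10*(17 + 9))/3331 + (6 + 35*(-9)**2)/(-3449) = (10*26)*(1/3331) + (6 + 35*81)*(-1/3449) = 260*(1/3331) + (6 + 2835)*(-1/3449) = 260/3331 + 2841*(-1/3449) = 260/3331 - 2841/3449 = -8566631/11488619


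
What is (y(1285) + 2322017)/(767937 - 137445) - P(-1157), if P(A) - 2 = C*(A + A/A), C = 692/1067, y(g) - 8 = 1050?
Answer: 505496587481/672734964 ≈ 751.41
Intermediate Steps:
y(g) = 1058 (y(g) = 8 + 1050 = 1058)
C = 692/1067 (C = 692*(1/1067) = 692/1067 ≈ 0.64855)
P(A) = 2826/1067 + 692*A/1067 (P(A) = 2 + 692*(A + A/A)/1067 = 2 + 692*(A + 1)/1067 = 2 + 692*(1 + A)/1067 = 2 + (692/1067 + 692*A/1067) = 2826/1067 + 692*A/1067)
(y(1285) + 2322017)/(767937 - 137445) - P(-1157) = (1058 + 2322017)/(767937 - 137445) - (2826/1067 + (692/1067)*(-1157)) = 2323075/630492 - (2826/1067 - 800644/1067) = 2323075*(1/630492) - 1*(-797818/1067) = 2323075/630492 + 797818/1067 = 505496587481/672734964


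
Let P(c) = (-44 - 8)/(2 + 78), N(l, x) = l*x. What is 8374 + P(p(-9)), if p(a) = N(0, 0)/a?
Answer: 167467/20 ≈ 8373.3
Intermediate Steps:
p(a) = 0 (p(a) = (0*0)/a = 0/a = 0)
P(c) = -13/20 (P(c) = -52/80 = -52*1/80 = -13/20)
8374 + P(p(-9)) = 8374 - 13/20 = 167467/20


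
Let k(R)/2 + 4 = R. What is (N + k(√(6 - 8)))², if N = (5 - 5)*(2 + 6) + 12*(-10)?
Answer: 16376 - 512*I*√2 ≈ 16376.0 - 724.08*I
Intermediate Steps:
k(R) = -8 + 2*R
N = -120 (N = 0*8 - 120 = 0 - 120 = -120)
(N + k(√(6 - 8)))² = (-120 + (-8 + 2*√(6 - 8)))² = (-120 + (-8 + 2*√(-2)))² = (-120 + (-8 + 2*(I*√2)))² = (-120 + (-8 + 2*I*√2))² = (-128 + 2*I*√2)²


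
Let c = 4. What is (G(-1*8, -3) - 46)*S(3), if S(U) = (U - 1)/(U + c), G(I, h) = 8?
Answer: -76/7 ≈ -10.857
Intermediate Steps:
S(U) = (-1 + U)/(4 + U) (S(U) = (U - 1)/(U + 4) = (-1 + U)/(4 + U))
(G(-1*8, -3) - 46)*S(3) = (8 - 46)*((-1 + 3)/(4 + 3)) = -38*2/7 = -76/7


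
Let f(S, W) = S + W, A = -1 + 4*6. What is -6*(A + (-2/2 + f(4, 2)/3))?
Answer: -144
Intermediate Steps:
A = 23 (A = -1 + 24 = 23)
-6*(A + (-2/2 + f(4, 2)/3)) = -6*(23 + (-2/2 + (4 + 2)/3)) = -6*(23 + (-2*½ + 6*(⅓))) = -6*(23 + (-1 + 2)) = -6*(23 + 1) = -6*24 = -144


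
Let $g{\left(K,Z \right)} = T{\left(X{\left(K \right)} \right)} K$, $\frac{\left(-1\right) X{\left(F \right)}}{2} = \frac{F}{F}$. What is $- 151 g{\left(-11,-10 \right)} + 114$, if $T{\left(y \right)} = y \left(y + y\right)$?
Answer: $13402$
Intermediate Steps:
$X{\left(F \right)} = -2$ ($X{\left(F \right)} = - 2 \frac{F}{F} = \left(-2\right) 1 = -2$)
$T{\left(y \right)} = 2 y^{2}$ ($T{\left(y \right)} = y 2 y = 2 y^{2}$)
$g{\left(K,Z \right)} = 8 K$ ($g{\left(K,Z \right)} = 2 \left(-2\right)^{2} K = 2 \cdot 4 K = 8 K$)
$- 151 g{\left(-11,-10 \right)} + 114 = - 151 \cdot 8 \left(-11\right) + 114 = \left(-151\right) \left(-88\right) + 114 = 13288 + 114 = 13402$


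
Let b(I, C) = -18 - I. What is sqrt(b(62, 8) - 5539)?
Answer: I*sqrt(5619) ≈ 74.96*I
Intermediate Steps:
sqrt(b(62, 8) - 5539) = sqrt((-18 - 1*62) - 5539) = sqrt((-18 - 62) - 5539) = sqrt(-80 - 5539) = sqrt(-5619) = I*sqrt(5619)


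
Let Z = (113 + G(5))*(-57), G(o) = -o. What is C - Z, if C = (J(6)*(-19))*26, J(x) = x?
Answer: 3192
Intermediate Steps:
Z = -6156 (Z = (113 - 1*5)*(-57) = (113 - 5)*(-57) = 108*(-57) = -6156)
C = -2964 (C = (6*(-19))*26 = -114*26 = -2964)
C - Z = -2964 - 1*(-6156) = -2964 + 6156 = 3192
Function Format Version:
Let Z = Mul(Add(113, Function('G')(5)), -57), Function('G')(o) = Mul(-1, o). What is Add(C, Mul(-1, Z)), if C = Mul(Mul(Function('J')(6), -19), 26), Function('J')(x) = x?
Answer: 3192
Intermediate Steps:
Z = -6156 (Z = Mul(Add(113, Mul(-1, 5)), -57) = Mul(Add(113, -5), -57) = Mul(108, -57) = -6156)
C = -2964 (C = Mul(Mul(6, -19), 26) = Mul(-114, 26) = -2964)
Add(C, Mul(-1, Z)) = Add(-2964, Mul(-1, -6156)) = Add(-2964, 6156) = 3192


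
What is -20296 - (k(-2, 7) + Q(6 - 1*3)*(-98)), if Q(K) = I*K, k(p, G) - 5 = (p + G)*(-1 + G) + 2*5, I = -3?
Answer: -21223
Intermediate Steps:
k(p, G) = 15 + (-1 + G)*(G + p) (k(p, G) = 5 + ((p + G)*(-1 + G) + 2*5) = 5 + ((G + p)*(-1 + G) + 10) = 5 + ((-1 + G)*(G + p) + 10) = 5 + (10 + (-1 + G)*(G + p)) = 15 + (-1 + G)*(G + p))
Q(K) = -3*K
-20296 - (k(-2, 7) + Q(6 - 1*3)*(-98)) = -20296 - ((15 + 7² - 1*7 - 1*(-2) + 7*(-2)) - 3*(6 - 1*3)*(-98)) = -20296 - ((15 + 49 - 7 + 2 - 14) - 3*(6 - 3)*(-98)) = -20296 - (45 - 3*3*(-98)) = -20296 - (45 - 9*(-98)) = -20296 - (45 + 882) = -20296 - 1*927 = -20296 - 927 = -21223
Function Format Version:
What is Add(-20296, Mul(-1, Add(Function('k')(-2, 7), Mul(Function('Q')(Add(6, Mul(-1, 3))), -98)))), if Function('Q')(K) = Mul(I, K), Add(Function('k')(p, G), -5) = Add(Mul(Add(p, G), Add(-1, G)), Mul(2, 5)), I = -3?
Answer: -21223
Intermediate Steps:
Function('k')(p, G) = Add(15, Mul(Add(-1, G), Add(G, p))) (Function('k')(p, G) = Add(5, Add(Mul(Add(p, G), Add(-1, G)), Mul(2, 5))) = Add(5, Add(Mul(Add(G, p), Add(-1, G)), 10)) = Add(5, Add(Mul(Add(-1, G), Add(G, p)), 10)) = Add(5, Add(10, Mul(Add(-1, G), Add(G, p)))) = Add(15, Mul(Add(-1, G), Add(G, p))))
Function('Q')(K) = Mul(-3, K)
Add(-20296, Mul(-1, Add(Function('k')(-2, 7), Mul(Function('Q')(Add(6, Mul(-1, 3))), -98)))) = Add(-20296, Mul(-1, Add(Add(15, Pow(7, 2), Mul(-1, 7), Mul(-1, -2), Mul(7, -2)), Mul(Mul(-3, Add(6, Mul(-1, 3))), -98)))) = Add(-20296, Mul(-1, Add(Add(15, 49, -7, 2, -14), Mul(Mul(-3, Add(6, -3)), -98)))) = Add(-20296, Mul(-1, Add(45, Mul(Mul(-3, 3), -98)))) = Add(-20296, Mul(-1, Add(45, Mul(-9, -98)))) = Add(-20296, Mul(-1, Add(45, 882))) = Add(-20296, Mul(-1, 927)) = Add(-20296, -927) = -21223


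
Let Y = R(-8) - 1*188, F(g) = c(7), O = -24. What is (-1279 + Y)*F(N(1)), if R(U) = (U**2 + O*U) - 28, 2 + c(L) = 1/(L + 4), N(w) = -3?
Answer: 26019/11 ≈ 2365.4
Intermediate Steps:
c(L) = -2 + 1/(4 + L) (c(L) = -2 + 1/(L + 4) = -2 + 1/(4 + L))
R(U) = -28 + U**2 - 24*U (R(U) = (U**2 - 24*U) - 28 = -28 + U**2 - 24*U)
F(g) = -21/11 (F(g) = (-7 - 2*7)/(4 + 7) = (-7 - 14)/11 = (1/11)*(-21) = -21/11)
Y = 40 (Y = (-28 + (-8)**2 - 24*(-8)) - 1*188 = (-28 + 64 + 192) - 188 = 228 - 188 = 40)
(-1279 + Y)*F(N(1)) = (-1279 + 40)*(-21/11) = -1239*(-21/11) = 26019/11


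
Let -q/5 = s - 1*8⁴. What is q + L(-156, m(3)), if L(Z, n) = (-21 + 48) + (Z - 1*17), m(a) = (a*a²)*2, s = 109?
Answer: 19789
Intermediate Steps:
m(a) = 2*a³ (m(a) = a³*2 = 2*a³)
L(Z, n) = 10 + Z (L(Z, n) = 27 + (Z - 17) = 27 + (-17 + Z) = 10 + Z)
q = 19935 (q = -5*(109 - 1*8⁴) = -5*(109 - 1*4096) = -5*(109 - 4096) = -5*(-3987) = 19935)
q + L(-156, m(3)) = 19935 + (10 - 156) = 19935 - 146 = 19789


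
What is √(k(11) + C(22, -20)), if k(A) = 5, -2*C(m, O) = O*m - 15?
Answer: √930/2 ≈ 15.248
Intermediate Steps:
C(m, O) = 15/2 - O*m/2 (C(m, O) = -(O*m - 15)/2 = -(-15 + O*m)/2 = 15/2 - O*m/2)
√(k(11) + C(22, -20)) = √(5 + (15/2 - ½*(-20)*22)) = √(5 + (15/2 + 220)) = √(5 + 455/2) = √(465/2) = √930/2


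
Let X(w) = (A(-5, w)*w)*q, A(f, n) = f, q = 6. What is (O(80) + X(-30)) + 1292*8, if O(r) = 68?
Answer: 11304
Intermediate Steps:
X(w) = -30*w (X(w) = -5*w*6 = -30*w)
(O(80) + X(-30)) + 1292*8 = (68 - 30*(-30)) + 1292*8 = (68 + 900) + 10336 = 968 + 10336 = 11304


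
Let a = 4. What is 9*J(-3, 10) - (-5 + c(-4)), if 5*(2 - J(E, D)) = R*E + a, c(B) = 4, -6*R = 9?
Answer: 37/10 ≈ 3.7000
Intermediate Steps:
R = -3/2 (R = -⅙*9 = -3/2 ≈ -1.5000)
J(E, D) = 6/5 + 3*E/10 (J(E, D) = 2 - (-3*E/2 + 4)/5 = 2 - (4 - 3*E/2)/5 = 2 + (-⅘ + 3*E/10) = 6/5 + 3*E/10)
9*J(-3, 10) - (-5 + c(-4)) = 9*(6/5 + (3/10)*(-3)) - (-5 + 4) = 9*(6/5 - 9/10) - 1*(-1) = 9*(3/10) + 1 = 27/10 + 1 = 37/10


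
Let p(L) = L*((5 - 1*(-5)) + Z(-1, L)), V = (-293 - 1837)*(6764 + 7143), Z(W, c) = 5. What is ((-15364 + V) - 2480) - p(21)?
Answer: -29640069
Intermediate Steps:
V = -29621910 (V = -2130*13907 = -29621910)
p(L) = 15*L (p(L) = L*((5 - 1*(-5)) + 5) = L*((5 + 5) + 5) = L*(10 + 5) = L*15 = 15*L)
((-15364 + V) - 2480) - p(21) = ((-15364 - 29621910) - 2480) - 15*21 = (-29637274 - 2480) - 1*315 = -29639754 - 315 = -29640069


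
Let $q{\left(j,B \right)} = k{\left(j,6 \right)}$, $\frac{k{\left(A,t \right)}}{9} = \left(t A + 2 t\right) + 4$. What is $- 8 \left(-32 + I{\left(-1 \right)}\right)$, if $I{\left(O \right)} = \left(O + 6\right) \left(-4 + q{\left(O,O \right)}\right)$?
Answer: $-3184$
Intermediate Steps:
$k{\left(A,t \right)} = 36 + 18 t + 9 A t$ ($k{\left(A,t \right)} = 9 \left(\left(t A + 2 t\right) + 4\right) = 9 \left(\left(A t + 2 t\right) + 4\right) = 9 \left(\left(2 t + A t\right) + 4\right) = 9 \left(4 + 2 t + A t\right) = 36 + 18 t + 9 A t$)
$q{\left(j,B \right)} = 144 + 54 j$ ($q{\left(j,B \right)} = 36 + 18 \cdot 6 + 9 j 6 = 36 + 108 + 54 j = 144 + 54 j$)
$I{\left(O \right)} = \left(6 + O\right) \left(140 + 54 O\right)$ ($I{\left(O \right)} = \left(O + 6\right) \left(-4 + \left(144 + 54 O\right)\right) = \left(6 + O\right) \left(140 + 54 O\right)$)
$- 8 \left(-32 + I{\left(-1 \right)}\right) = - 8 \left(-32 + \left(840 + 54 \left(-1\right)^{2} + 464 \left(-1\right)\right)\right) = - 8 \left(-32 + \left(840 + 54 \cdot 1 - 464\right)\right) = - 8 \left(-32 + \left(840 + 54 - 464\right)\right) = - 8 \left(-32 + 430\right) = \left(-8\right) 398 = -3184$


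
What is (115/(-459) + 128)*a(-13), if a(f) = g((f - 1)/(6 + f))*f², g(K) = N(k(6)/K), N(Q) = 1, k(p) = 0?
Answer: 9909653/459 ≈ 21590.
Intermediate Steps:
g(K) = 1
a(f) = f² (a(f) = 1*f² = f²)
(115/(-459) + 128)*a(-13) = (115/(-459) + 128)*(-13)² = (115*(-1/459) + 128)*169 = (-115/459 + 128)*169 = (58637/459)*169 = 9909653/459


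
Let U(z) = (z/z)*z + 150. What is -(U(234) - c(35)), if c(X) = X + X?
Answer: -314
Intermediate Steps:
c(X) = 2*X
U(z) = 150 + z (U(z) = 1*z + 150 = z + 150 = 150 + z)
-(U(234) - c(35)) = -((150 + 234) - 2*35) = -(384 - 1*70) = -(384 - 70) = -1*314 = -314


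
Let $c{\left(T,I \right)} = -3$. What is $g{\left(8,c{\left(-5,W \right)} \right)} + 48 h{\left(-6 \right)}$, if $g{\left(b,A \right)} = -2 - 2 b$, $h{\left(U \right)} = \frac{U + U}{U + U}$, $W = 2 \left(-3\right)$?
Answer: $30$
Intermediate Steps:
$W = -6$
$h{\left(U \right)} = 1$ ($h{\left(U \right)} = \frac{2 U}{2 U} = 2 U \frac{1}{2 U} = 1$)
$g{\left(8,c{\left(-5,W \right)} \right)} + 48 h{\left(-6 \right)} = \left(-2 - 16\right) + 48 \cdot 1 = \left(-2 - 16\right) + 48 = -18 + 48 = 30$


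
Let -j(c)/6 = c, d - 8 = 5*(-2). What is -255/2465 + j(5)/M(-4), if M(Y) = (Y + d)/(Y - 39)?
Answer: -6238/29 ≈ -215.10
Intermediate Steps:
d = -2 (d = 8 + 5*(-2) = 8 - 10 = -2)
j(c) = -6*c
M(Y) = (-2 + Y)/(-39 + Y) (M(Y) = (Y - 2)/(Y - 39) = (-2 + Y)/(-39 + Y))
-255/2465 + j(5)/M(-4) = -255/2465 + (-6*5)/(((-2 - 4)/(-39 - 4))) = -255*1/2465 - 30/(-6/(-43)) = -3/29 - 30/((-1/43*(-6))) = -3/29 - 30/6/43 = -3/29 - 30*43/6 = -3/29 - 215 = -6238/29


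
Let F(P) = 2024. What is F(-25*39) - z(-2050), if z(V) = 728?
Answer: 1296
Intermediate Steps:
F(-25*39) - z(-2050) = 2024 - 1*728 = 2024 - 728 = 1296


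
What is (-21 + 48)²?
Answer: 729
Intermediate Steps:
(-21 + 48)² = 27² = 729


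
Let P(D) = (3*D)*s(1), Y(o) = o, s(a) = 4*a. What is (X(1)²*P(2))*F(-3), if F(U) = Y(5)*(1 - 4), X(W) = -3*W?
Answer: -3240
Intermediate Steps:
P(D) = 12*D (P(D) = (3*D)*(4*1) = (3*D)*4 = 12*D)
F(U) = -15 (F(U) = 5*(1 - 4) = 5*(-3) = -15)
(X(1)²*P(2))*F(-3) = ((-3*1)²*(12*2))*(-15) = ((-3)²*24)*(-15) = (9*24)*(-15) = 216*(-15) = -3240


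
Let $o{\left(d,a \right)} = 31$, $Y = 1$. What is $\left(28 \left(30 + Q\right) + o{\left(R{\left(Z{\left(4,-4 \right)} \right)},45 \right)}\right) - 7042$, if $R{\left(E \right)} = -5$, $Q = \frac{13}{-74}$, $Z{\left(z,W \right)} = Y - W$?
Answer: $- \frac{228509}{37} \approx -6175.9$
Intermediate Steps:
$Z{\left(z,W \right)} = 1 - W$
$Q = - \frac{13}{74}$ ($Q = 13 \left(- \frac{1}{74}\right) = - \frac{13}{74} \approx -0.17568$)
$\left(28 \left(30 + Q\right) + o{\left(R{\left(Z{\left(4,-4 \right)} \right)},45 \right)}\right) - 7042 = \left(28 \left(30 - \frac{13}{74}\right) + 31\right) - 7042 = \left(28 \cdot \frac{2207}{74} + 31\right) - 7042 = \left(\frac{30898}{37} + 31\right) - 7042 = \frac{32045}{37} - 7042 = - \frac{228509}{37}$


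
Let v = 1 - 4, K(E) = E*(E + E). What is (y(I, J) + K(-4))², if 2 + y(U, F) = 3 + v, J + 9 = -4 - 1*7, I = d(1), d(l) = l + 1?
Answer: 900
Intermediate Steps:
d(l) = 1 + l
K(E) = 2*E² (K(E) = E*(2*E) = 2*E²)
I = 2 (I = 1 + 1 = 2)
v = -3
J = -20 (J = -9 + (-4 - 1*7) = -9 + (-4 - 7) = -9 - 11 = -20)
y(U, F) = -2 (y(U, F) = -2 + (3 - 3) = -2 + 0 = -2)
(y(I, J) + K(-4))² = (-2 + 2*(-4)²)² = (-2 + 2*16)² = (-2 + 32)² = 30² = 900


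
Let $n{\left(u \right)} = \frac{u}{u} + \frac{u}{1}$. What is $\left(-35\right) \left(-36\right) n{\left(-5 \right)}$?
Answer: $-5040$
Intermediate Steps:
$n{\left(u \right)} = 1 + u$ ($n{\left(u \right)} = 1 + u 1 = 1 + u$)
$\left(-35\right) \left(-36\right) n{\left(-5 \right)} = \left(-35\right) \left(-36\right) \left(1 - 5\right) = 1260 \left(-4\right) = -5040$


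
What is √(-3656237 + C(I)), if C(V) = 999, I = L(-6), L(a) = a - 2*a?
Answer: I*√3655238 ≈ 1911.9*I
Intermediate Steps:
L(a) = -a
I = 6 (I = -1*(-6) = 6)
√(-3656237 + C(I)) = √(-3656237 + 999) = √(-3655238) = I*√3655238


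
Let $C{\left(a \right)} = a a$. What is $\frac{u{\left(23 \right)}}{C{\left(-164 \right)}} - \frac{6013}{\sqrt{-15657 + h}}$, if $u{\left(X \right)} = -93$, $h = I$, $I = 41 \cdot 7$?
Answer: $- \frac{93}{26896} + \frac{6013 i \sqrt{15370}}{15370} \approx -0.0034578 + 48.501 i$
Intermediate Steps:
$C{\left(a \right)} = a^{2}$
$I = 287$
$h = 287$
$\frac{u{\left(23 \right)}}{C{\left(-164 \right)}} - \frac{6013}{\sqrt{-15657 + h}} = - \frac{93}{\left(-164\right)^{2}} - \frac{6013}{\sqrt{-15657 + 287}} = - \frac{93}{26896} - \frac{6013}{\sqrt{-15370}} = \left(-93\right) \frac{1}{26896} - \frac{6013}{i \sqrt{15370}} = - \frac{93}{26896} - 6013 \left(- \frac{i \sqrt{15370}}{15370}\right) = - \frac{93}{26896} + \frac{6013 i \sqrt{15370}}{15370}$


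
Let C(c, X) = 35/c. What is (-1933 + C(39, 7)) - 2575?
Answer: -175777/39 ≈ -4507.1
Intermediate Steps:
(-1933 + C(39, 7)) - 2575 = (-1933 + 35/39) - 2575 = -75352/39 - 2575 = -175777/39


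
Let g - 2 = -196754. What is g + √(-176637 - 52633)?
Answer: -196752 + I*√229270 ≈ -1.9675e+5 + 478.82*I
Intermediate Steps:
g = -196752 (g = 2 - 196754 = -196752)
g + √(-176637 - 52633) = -196752 + √(-176637 - 52633) = -196752 + √(-229270) = -196752 + I*√229270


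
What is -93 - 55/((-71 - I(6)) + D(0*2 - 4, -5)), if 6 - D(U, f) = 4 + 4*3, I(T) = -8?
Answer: -6734/73 ≈ -92.247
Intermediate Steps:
D(U, f) = -10 (D(U, f) = 6 - (4 + 4*3) = 6 - (4 + 12) = 6 - 1*16 = 6 - 16 = -10)
-93 - 55/((-71 - I(6)) + D(0*2 - 4, -5)) = -93 - 55/((-71 - 1*(-8)) - 10) = -93 - 55/((-71 + 8) - 10) = -93 - 55/(-63 - 10) = -93 - 55/(-73) = -93 - 1/73*(-55) = -93 + 55/73 = -6734/73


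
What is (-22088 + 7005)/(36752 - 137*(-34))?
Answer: -15083/41410 ≈ -0.36424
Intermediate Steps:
(-22088 + 7005)/(36752 - 137*(-34)) = -15083/(36752 + 4658) = -15083/41410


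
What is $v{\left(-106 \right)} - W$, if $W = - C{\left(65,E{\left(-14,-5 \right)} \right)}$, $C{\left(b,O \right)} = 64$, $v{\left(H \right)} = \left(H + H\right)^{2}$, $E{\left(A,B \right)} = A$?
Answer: $45008$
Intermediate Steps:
$v{\left(H \right)} = 4 H^{2}$ ($v{\left(H \right)} = \left(2 H\right)^{2} = 4 H^{2}$)
$W = -64$ ($W = \left(-1\right) 64 = -64$)
$v{\left(-106 \right)} - W = 4 \left(-106\right)^{2} - -64 = 4 \cdot 11236 + 64 = 44944 + 64 = 45008$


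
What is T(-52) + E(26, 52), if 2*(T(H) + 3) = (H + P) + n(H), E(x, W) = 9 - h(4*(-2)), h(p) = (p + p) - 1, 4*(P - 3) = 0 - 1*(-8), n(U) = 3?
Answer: 1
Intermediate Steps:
P = 5 (P = 3 + (0 - 1*(-8))/4 = 3 + (0 + 8)/4 = 3 + (¼)*8 = 3 + 2 = 5)
h(p) = -1 + 2*p (h(p) = 2*p - 1 = -1 + 2*p)
E(x, W) = 26 (E(x, W) = 9 - (-1 + 2*(4*(-2))) = 9 - (-1 + 2*(-8)) = 9 - (-1 - 16) = 9 - 1*(-17) = 9 + 17 = 26)
T(H) = 1 + H/2 (T(H) = -3 + ((H + 5) + 3)/2 = -3 + ((5 + H) + 3)/2 = -3 + (8 + H)/2 = -3 + (4 + H/2) = 1 + H/2)
T(-52) + E(26, 52) = (1 + (½)*(-52)) + 26 = (1 - 26) + 26 = -25 + 26 = 1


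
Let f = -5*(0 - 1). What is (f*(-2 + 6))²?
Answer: 400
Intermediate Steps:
f = 5 (f = -5*(-1) = 5)
(f*(-2 + 6))² = (5*(-2 + 6))² = (5*4)² = 20² = 400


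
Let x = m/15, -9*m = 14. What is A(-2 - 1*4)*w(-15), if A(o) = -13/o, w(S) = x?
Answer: -91/405 ≈ -0.22469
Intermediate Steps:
m = -14/9 (m = -⅑*14 = -14/9 ≈ -1.5556)
x = -14/135 (x = -14/9/15 = -14/9*1/15 = -14/135 ≈ -0.10370)
w(S) = -14/135
A(-2 - 1*4)*w(-15) = -13/(-2 - 1*4)*(-14/135) = -13/(-2 - 4)*(-14/135) = -13/(-6)*(-14/135) = -13*(-⅙)*(-14/135) = (13/6)*(-14/135) = -91/405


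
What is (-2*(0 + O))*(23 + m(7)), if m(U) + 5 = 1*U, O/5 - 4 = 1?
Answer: -1250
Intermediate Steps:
O = 25 (O = 20 + 5*1 = 20 + 5 = 25)
m(U) = -5 + U (m(U) = -5 + 1*U = -5 + U)
(-2*(0 + O))*(23 + m(7)) = (-2*(0 + 25))*(23 + (-5 + 7)) = (-2*25)*(23 + 2) = -50*25 = -1250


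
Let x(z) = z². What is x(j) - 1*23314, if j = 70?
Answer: -18414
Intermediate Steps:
x(j) - 1*23314 = 70² - 1*23314 = 4900 - 23314 = -18414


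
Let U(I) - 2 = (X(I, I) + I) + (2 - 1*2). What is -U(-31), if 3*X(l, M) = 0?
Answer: 29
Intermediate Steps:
X(l, M) = 0 (X(l, M) = (1/3)*0 = 0)
U(I) = 2 + I (U(I) = 2 + ((0 + I) + (2 - 1*2)) = 2 + (I + (2 - 2)) = 2 + (I + 0) = 2 + I)
-U(-31) = -(2 - 31) = -1*(-29) = 29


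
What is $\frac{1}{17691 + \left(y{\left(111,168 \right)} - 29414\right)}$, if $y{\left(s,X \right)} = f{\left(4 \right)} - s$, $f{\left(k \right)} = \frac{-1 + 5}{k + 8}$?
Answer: $- \frac{3}{35501} \approx -8.4505 \cdot 10^{-5}$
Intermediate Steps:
$f{\left(k \right)} = \frac{4}{8 + k}$
$y{\left(s,X \right)} = \frac{1}{3} - s$ ($y{\left(s,X \right)} = \frac{4}{8 + 4} - s = \frac{4}{12} - s = 4 \cdot \frac{1}{12} - s = \frac{1}{3} - s$)
$\frac{1}{17691 + \left(y{\left(111,168 \right)} - 29414\right)} = \frac{1}{17691 + \left(\left(\frac{1}{3} - 111\right) - 29414\right)} = \frac{1}{17691 - \frac{88574}{3}} = \frac{1}{- \frac{35501}{3}} = - \frac{3}{35501}$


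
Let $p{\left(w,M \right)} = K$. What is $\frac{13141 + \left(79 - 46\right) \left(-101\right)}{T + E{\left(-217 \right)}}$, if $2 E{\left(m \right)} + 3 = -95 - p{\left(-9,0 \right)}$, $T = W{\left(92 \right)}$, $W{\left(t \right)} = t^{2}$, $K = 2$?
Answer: $\frac{4904}{4207} \approx 1.1657$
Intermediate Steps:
$p{\left(w,M \right)} = 2$
$T = 8464$ ($T = 92^{2} = 8464$)
$E{\left(m \right)} = -50$ ($E{\left(m \right)} = - \frac{3}{2} + \frac{-95 - 2}{2} = - \frac{3}{2} + \frac{1}{2} \left(-97\right) = - \frac{3}{2} - \frac{97}{2} = -50$)
$\frac{13141 + \left(79 - 46\right) \left(-101\right)}{T + E{\left(-217 \right)}} = \frac{13141 + \left(79 - 46\right) \left(-101\right)}{8464 - 50} = \frac{13141 + 33 \left(-101\right)}{8414} = \left(13141 - 3333\right) \frac{1}{8414} = 9808 \cdot \frac{1}{8414} = \frac{4904}{4207}$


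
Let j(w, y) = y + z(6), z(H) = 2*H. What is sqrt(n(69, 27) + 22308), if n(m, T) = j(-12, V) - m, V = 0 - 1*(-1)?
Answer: 2*sqrt(5563) ≈ 149.17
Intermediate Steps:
V = 1 (V = 0 + 1 = 1)
j(w, y) = 12 + y (j(w, y) = y + 2*6 = y + 12 = 12 + y)
n(m, T) = 13 - m (n(m, T) = (12 + 1) - m = 13 - m)
sqrt(n(69, 27) + 22308) = sqrt((13 - 1*69) + 22308) = sqrt((13 - 69) + 22308) = sqrt(-56 + 22308) = sqrt(22252) = 2*sqrt(5563)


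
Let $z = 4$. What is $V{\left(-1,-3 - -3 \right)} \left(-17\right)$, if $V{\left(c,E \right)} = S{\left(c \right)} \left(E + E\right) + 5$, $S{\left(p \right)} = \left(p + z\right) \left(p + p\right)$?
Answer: $-85$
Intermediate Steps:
$S{\left(p \right)} = 2 p \left(4 + p\right)$ ($S{\left(p \right)} = \left(p + 4\right) \left(p + p\right) = \left(4 + p\right) 2 p = 2 p \left(4 + p\right)$)
$V{\left(c,E \right)} = 5 + 4 E c \left(4 + c\right)$ ($V{\left(c,E \right)} = 2 c \left(4 + c\right) \left(E + E\right) + 5 = 2 c \left(4 + c\right) 2 E + 5 = 4 E c \left(4 + c\right) + 5 = 5 + 4 E c \left(4 + c\right)$)
$V{\left(-1,-3 - -3 \right)} \left(-17\right) = \left(5 + 4 \left(-3 - -3\right) \left(-1\right) \left(4 - 1\right)\right) \left(-17\right) = \left(5 + 4 \left(-3 + 3\right) \left(-1\right) 3\right) \left(-17\right) = \left(5 + 4 \cdot 0 \left(-1\right) 3\right) \left(-17\right) = \left(5 + 0\right) \left(-17\right) = 5 \left(-17\right) = -85$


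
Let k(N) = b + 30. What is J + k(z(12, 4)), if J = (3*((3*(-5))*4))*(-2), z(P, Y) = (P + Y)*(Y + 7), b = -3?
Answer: 387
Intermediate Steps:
z(P, Y) = (7 + Y)*(P + Y) (z(P, Y) = (P + Y)*(7 + Y) = (7 + Y)*(P + Y))
k(N) = 27 (k(N) = -3 + 30 = 27)
J = 360 (J = (3*(-15*4))*(-2) = (3*(-60))*(-2) = -180*(-2) = 360)
J + k(z(12, 4)) = 360 + 27 = 387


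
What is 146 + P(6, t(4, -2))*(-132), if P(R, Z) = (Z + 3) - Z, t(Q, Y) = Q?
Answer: -250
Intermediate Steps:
P(R, Z) = 3 (P(R, Z) = (3 + Z) - Z = 3)
146 + P(6, t(4, -2))*(-132) = 146 + 3*(-132) = 146 - 396 = -250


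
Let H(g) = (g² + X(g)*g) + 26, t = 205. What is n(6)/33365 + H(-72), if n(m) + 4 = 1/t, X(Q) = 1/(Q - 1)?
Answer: 2601883049863/499307225 ≈ 5211.0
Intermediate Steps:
X(Q) = 1/(-1 + Q)
n(m) = -819/205 (n(m) = -4 + 1/205 = -819/205)
H(g) = 26 + g² + g/(-1 + g) (H(g) = (g² + g/(-1 + g)) + 26 = 26 + g² + g/(-1 + g))
n(6)/33365 + H(-72) = -819/205/33365 + (-72 + (-1 - 72)*(26 + (-72)²))/(-1 - 72) = -819/205*1/33365 + (-72 - 73*(26 + 5184))/(-73) = -819/6839825 - (-72 - 73*5210)/73 = -819/6839825 - (-72 - 380330)/73 = -819/6839825 - 1/73*(-380402) = -819/6839825 + 380402/73 = 2601883049863/499307225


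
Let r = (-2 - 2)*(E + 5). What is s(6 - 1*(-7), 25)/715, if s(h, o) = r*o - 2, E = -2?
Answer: -302/715 ≈ -0.42238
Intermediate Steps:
r = -12 (r = (-2 - 2)*(-2 + 5) = -4*3 = -12)
s(h, o) = -2 - 12*o (s(h, o) = -12*o - 2 = -2 - 12*o)
s(6 - 1*(-7), 25)/715 = (-2 - 12*25)/715 = (-2 - 300)*(1/715) = -302*1/715 = -302/715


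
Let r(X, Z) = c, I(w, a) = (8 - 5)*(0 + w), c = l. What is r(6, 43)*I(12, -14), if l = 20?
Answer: 720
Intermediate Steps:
c = 20
I(w, a) = 3*w
r(X, Z) = 20
r(6, 43)*I(12, -14) = 20*(3*12) = 20*36 = 720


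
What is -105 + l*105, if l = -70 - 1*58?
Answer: -13545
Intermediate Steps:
l = -128 (l = -70 - 58 = -128)
-105 + l*105 = -105 - 128*105 = -105 - 13440 = -13545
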